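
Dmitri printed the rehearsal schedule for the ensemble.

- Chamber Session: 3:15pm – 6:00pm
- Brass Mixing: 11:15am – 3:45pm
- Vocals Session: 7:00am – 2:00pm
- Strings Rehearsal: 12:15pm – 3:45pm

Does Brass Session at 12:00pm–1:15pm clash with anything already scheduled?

Yes — it overlaps Brass Mixing, Strings Rehearsal, Vocals Session

Vocals Session: starts 7:00am before Brass Session ends 1:15pm, and ends 2:00pm after Brass Session starts 12:00pm → overlap.
Brass Mixing: starts 11:15am before Brass Session ends 1:15pm, and ends 3:45pm after Brass Session starts 12:00pm → overlap.
Strings Rehearsal: starts 12:15pm before Brass Session ends 1:15pm, and ends 3:45pm after Brass Session starts 12:00pm → overlap.
Chamber Session: starts 3:15pm at or after Brass Session ends 1:15pm → clear.
Brass Session overlaps Vocals Session, Strings Rehearsal, Brass Mixing.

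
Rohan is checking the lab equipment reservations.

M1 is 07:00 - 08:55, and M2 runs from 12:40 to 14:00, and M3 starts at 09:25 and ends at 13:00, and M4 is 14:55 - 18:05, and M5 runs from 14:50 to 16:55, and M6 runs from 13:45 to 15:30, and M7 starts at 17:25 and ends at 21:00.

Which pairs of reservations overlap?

M2 & M3, M2 & M6, M4 & M5, M4 & M6, M4 & M7, M5 & M6

Sorted by start: M1, M3, M2, M6, M5, M4, M7.
M3 starts after M1 ends, so nothing later overlaps M1 either.
M2 starts before M3 ends → M3 and M2 overlap.
M6 starts after M3 ends, so nothing later overlaps M3 either.
M6 starts before M2 ends → M2 and M6 overlap.
M5 starts after M2 ends, so nothing later overlaps M2 either.
M5 starts before M6 ends → M6 and M5 overlap.
M4 starts before M6 ends → M6 and M4 overlap.
M7 starts after M6 ends.
M4 starts before M5 ends → M5 and M4 overlap.
M7 starts after M5 ends.
M7 starts before M4 ends → M4 and M7 overlap.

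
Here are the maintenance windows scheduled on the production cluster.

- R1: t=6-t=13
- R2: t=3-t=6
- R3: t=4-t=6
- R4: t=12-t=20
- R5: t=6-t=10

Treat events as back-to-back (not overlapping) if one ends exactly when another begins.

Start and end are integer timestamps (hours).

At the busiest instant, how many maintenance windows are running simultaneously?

2

Sweep the timeline, counting +1 at each start and −1 at each end (ends before starts at a tie):
t=3 start R2 → 1
t=4 start R3 → 2
t=6 end R2 → 1
t=6 end R3 → 0
t=6 start R1 → 1
t=6 start R5 → 2
t=10 end R5 → 1
t=12 start R4 → 2
t=13 end R1 → 1
t=20 end R4 → 0
Peak is 2, at t=4 (R2, R3).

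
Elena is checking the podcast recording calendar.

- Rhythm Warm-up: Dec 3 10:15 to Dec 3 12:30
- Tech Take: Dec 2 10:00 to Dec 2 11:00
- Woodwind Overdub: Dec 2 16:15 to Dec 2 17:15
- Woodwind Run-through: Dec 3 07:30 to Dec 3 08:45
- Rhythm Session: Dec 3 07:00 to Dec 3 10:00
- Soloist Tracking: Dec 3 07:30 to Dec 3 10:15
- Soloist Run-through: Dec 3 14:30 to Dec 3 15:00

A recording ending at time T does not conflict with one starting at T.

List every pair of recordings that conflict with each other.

Rhythm Session & Soloist Tracking, Rhythm Session & Woodwind Run-through, Soloist Tracking & Woodwind Run-through

Sorted by start: Tech Take, Woodwind Overdub, Rhythm Session, Woodwind Run-through, Soloist Tracking, Rhythm Warm-up, Soloist Run-through.
Woodwind Overdub starts after Tech Take ends; Tech Take is clear from here.
Rhythm Session starts after Woodwind Overdub ends; Woodwind Overdub is clear from here.
Woodwind Run-through starts before Rhythm Session ends → Rhythm Session and Woodwind Run-through overlap.
Soloist Tracking starts before Rhythm Session ends → Rhythm Session and Soloist Tracking overlap.
Rhythm Warm-up starts after Rhythm Session ends; Rhythm Session is clear from here.
Soloist Tracking starts before Woodwind Run-through ends → Woodwind Run-through and Soloist Tracking overlap.
Rhythm Warm-up starts after Woodwind Run-through ends; Woodwind Run-through is clear from here.
Rhythm Warm-up starts exactly when Soloist Tracking ends (back-to-back, no overlap); Soloist Tracking is clear from here.
Soloist Run-through starts after Rhythm Warm-up ends.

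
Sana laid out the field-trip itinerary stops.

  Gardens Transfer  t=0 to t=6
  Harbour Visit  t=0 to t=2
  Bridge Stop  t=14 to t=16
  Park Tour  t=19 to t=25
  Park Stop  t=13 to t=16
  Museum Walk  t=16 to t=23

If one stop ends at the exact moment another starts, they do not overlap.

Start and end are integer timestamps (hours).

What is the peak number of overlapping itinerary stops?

Sort all start/end points and keep a running count:
t=0 start Gardens Transfer → 1
t=0 start Harbour Visit → 2
t=2 end Harbour Visit → 1
t=6 end Gardens Transfer → 0
t=13 start Park Stop → 1
t=14 start Bridge Stop → 2
t=16 end Bridge Stop → 1
t=16 end Park Stop → 0
t=16 start Museum Walk → 1
t=19 start Park Tour → 2
t=23 end Museum Walk → 1
t=25 end Park Tour → 0
Peak is 2, at t=0 (Gardens Transfer, Harbour Visit).

2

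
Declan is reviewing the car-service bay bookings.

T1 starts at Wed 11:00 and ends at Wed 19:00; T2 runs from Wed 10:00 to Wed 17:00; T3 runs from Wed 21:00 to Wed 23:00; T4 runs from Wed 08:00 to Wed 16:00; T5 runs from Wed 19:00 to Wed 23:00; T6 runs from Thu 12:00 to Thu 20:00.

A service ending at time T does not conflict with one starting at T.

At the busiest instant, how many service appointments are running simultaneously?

Sweep the timeline, counting +1 at each start and −1 at each end (ends before starts at a tie):
Wed 08:00 start T4 → 1
Wed 10:00 start T2 → 2
Wed 11:00 start T1 → 3
Wed 16:00 end T4 → 2
Wed 17:00 end T2 → 1
Wed 19:00 end T1 → 0
Wed 19:00 start T5 → 1
Wed 21:00 start T3 → 2
Wed 23:00 end T3 → 1
Wed 23:00 end T5 → 0
Thu 12:00 start T6 → 1
Thu 20:00 end T6 → 0
Peak is 3, at Wed 11:00 (T1, T2, T4).

3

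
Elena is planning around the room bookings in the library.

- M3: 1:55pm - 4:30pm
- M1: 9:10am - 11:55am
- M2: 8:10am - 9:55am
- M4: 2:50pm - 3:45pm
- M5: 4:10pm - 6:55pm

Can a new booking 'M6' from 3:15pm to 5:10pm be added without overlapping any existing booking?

M2: ends 9:55am at or before M6 starts 3:15pm → clear.
M1: ends 11:55am at or before M6 starts 3:15pm → clear.
M3: starts 1:55pm before M6 ends 5:10pm, and ends 4:30pm after M6 starts 3:15pm → overlap.
M4: starts 2:50pm before M6 ends 5:10pm, and ends 3:45pm after M6 starts 3:15pm → overlap.
M5: starts 4:10pm before M6 ends 5:10pm, and ends 6:55pm after M6 starts 3:15pm → overlap.
M6 overlaps M3, M4, M5.

No — it overlaps M3, M4, M5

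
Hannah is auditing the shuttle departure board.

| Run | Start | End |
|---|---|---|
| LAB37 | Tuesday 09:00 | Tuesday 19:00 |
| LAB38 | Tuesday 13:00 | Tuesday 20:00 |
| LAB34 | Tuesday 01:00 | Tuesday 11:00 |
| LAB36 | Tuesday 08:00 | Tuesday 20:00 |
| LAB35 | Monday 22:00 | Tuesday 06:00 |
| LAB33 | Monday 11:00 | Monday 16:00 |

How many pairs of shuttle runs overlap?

Sorted by start: LAB33, LAB35, LAB34, LAB36, LAB37, LAB38.
LAB35 starts after LAB33 ends, so LAB33 has no further overlaps.
LAB34 starts before LAB35 ends → LAB35 and LAB34 overlap.
LAB36 starts after LAB35 ends, so LAB35 has no further overlaps.
LAB36 starts before LAB34 ends → LAB34 and LAB36 overlap.
LAB37 starts before LAB34 ends → LAB34 and LAB37 overlap.
LAB38 starts after LAB34 ends.
LAB37 starts before LAB36 ends → LAB36 and LAB37 overlap.
LAB38 starts before LAB36 ends → LAB36 and LAB38 overlap.
LAB38 starts before LAB37 ends → LAB37 and LAB38 overlap.
Overlapping pairs: LAB34 & LAB35, LAB34 & LAB36, LAB34 & LAB37, LAB36 & LAB37, LAB36 & LAB38, LAB37 & LAB38 — 6 in total.

6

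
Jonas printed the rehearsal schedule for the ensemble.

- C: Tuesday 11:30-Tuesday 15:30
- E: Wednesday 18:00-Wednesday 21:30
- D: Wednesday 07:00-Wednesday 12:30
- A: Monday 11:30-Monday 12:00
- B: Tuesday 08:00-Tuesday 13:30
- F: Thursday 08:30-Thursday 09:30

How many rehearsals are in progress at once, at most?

Sort all start/end points and keep a running count:
Monday 11:30 start A → 1
Monday 12:00 end A → 0
Tuesday 08:00 start B → 1
Tuesday 11:30 start C → 2
Tuesday 13:30 end B → 1
Tuesday 15:30 end C → 0
Wednesday 07:00 start D → 1
Wednesday 12:30 end D → 0
Wednesday 18:00 start E → 1
Wednesday 21:30 end E → 0
Thursday 08:30 start F → 1
Thursday 09:30 end F → 0
Peak is 2, at Tuesday 11:30 (B, C).

2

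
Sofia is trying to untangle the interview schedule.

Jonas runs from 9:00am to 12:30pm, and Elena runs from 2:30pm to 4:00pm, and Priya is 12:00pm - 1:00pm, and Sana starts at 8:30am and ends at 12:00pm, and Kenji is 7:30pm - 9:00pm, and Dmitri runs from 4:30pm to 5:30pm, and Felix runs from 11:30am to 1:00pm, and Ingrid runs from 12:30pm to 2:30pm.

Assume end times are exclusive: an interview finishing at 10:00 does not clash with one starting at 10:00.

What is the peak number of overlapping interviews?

3

Sweep the timeline, counting +1 at each start and −1 at each end (ends before starts at a tie):
8:30am start Sana → 1
9:00am start Jonas → 2
11:30am start Felix → 3
12:00pm end Sana → 2
12:00pm start Priya → 3
12:30pm end Jonas → 2
12:30pm start Ingrid → 3
1:00pm end Felix → 2
1:00pm end Priya → 1
2:30pm end Ingrid → 0
2:30pm start Elena → 1
4:00pm end Elena → 0
4:30pm start Dmitri → 1
5:30pm end Dmitri → 0
7:30pm start Kenji → 1
9:00pm end Kenji → 0
Peak is 3, at 11:30am (Felix, Jonas, Sana).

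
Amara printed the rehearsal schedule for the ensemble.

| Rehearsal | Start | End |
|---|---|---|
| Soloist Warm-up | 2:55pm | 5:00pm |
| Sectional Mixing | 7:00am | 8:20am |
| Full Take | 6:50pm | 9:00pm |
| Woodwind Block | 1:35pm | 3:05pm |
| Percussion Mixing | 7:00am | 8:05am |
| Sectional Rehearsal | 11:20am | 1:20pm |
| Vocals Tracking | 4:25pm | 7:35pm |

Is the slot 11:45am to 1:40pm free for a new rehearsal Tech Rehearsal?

Percussion Mixing: ends 8:05am at or before Tech Rehearsal starts 11:45am → clear.
Sectional Mixing: ends 8:20am at or before Tech Rehearsal starts 11:45am → clear.
Sectional Rehearsal: starts 11:20am before Tech Rehearsal ends 1:40pm, and ends 1:20pm after Tech Rehearsal starts 11:45am → overlap.
Woodwind Block: starts 1:35pm before Tech Rehearsal ends 1:40pm, and ends 3:05pm after Tech Rehearsal starts 11:45am → overlap.
Soloist Warm-up: starts 2:55pm at or after Tech Rehearsal ends 1:40pm → clear.
Vocals Tracking: starts 4:25pm at or after Tech Rehearsal ends 1:40pm → clear.
Full Take: starts 6:50pm at or after Tech Rehearsal ends 1:40pm → clear.
Tech Rehearsal overlaps Sectional Rehearsal, Woodwind Block.

No — it overlaps Sectional Rehearsal, Woodwind Block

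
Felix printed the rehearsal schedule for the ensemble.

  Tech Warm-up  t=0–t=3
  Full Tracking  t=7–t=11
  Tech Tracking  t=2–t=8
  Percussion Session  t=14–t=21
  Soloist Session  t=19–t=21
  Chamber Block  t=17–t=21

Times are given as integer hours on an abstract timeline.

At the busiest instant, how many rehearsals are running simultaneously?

3

Sweep the timeline, counting +1 at each start and −1 at each end (ends before starts at a tie):
t=0 start Tech Warm-up → 1
t=2 start Tech Tracking → 2
t=3 end Tech Warm-up → 1
t=7 start Full Tracking → 2
t=8 end Tech Tracking → 1
t=11 end Full Tracking → 0
t=14 start Percussion Session → 1
t=17 start Chamber Block → 2
t=19 start Soloist Session → 3
t=21 end Chamber Block → 2
t=21 end Percussion Session → 1
t=21 end Soloist Session → 0
Peak is 3, at t=19 (Chamber Block, Percussion Session, Soloist Session).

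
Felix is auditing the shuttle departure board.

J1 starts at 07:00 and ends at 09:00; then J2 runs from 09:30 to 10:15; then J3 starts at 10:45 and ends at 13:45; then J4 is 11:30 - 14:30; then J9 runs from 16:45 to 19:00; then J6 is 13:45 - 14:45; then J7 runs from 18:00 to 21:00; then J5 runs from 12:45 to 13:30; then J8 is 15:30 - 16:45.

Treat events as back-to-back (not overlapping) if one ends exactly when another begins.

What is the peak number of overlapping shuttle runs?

3

Sweep the timeline, counting +1 at each start and −1 at each end (ends before starts at a tie):
07:00 start J1 → 1
09:00 end J1 → 0
09:30 start J2 → 1
10:15 end J2 → 0
10:45 start J3 → 1
11:30 start J4 → 2
12:45 start J5 → 3
13:30 end J5 → 2
13:45 end J3 → 1
13:45 start J6 → 2
14:30 end J4 → 1
14:45 end J6 → 0
15:30 start J8 → 1
16:45 end J8 → 0
16:45 start J9 → 1
18:00 start J7 → 2
19:00 end J9 → 1
21:00 end J7 → 0
Peak is 3, at 12:45 (J3, J4, J5).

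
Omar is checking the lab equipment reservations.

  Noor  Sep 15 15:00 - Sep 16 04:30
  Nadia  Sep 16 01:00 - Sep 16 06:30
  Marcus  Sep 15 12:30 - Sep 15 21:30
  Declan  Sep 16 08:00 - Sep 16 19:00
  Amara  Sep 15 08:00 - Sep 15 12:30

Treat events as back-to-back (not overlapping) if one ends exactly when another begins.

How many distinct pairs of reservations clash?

2

Sorted by start: Amara, Marcus, Noor, Nadia, Declan.
Marcus starts exactly when Amara ends (back-to-back, no overlap) — done with Amara.
Noor starts before Marcus ends → Marcus and Noor overlap.
Nadia starts after Marcus ends — done with Marcus.
Nadia starts before Noor ends → Noor and Nadia overlap.
Declan starts after Noor ends.
Declan starts after Nadia ends.
Overlapping pairs: Marcus & Noor, Nadia & Noor — 2 in total.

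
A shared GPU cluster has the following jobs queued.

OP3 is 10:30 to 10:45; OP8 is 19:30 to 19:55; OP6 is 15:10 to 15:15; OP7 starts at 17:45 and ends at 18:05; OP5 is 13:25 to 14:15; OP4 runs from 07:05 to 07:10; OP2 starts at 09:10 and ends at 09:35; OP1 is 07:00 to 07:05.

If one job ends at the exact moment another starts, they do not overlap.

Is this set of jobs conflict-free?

Yes

Sorted by start: OP1, OP4, OP2, OP3, OP5, OP6, OP7, OP8.
OP4 starts exactly when OP1 ends (back-to-back, no overlap) — done with OP1.
OP2 starts after OP4 ends — done with OP4.
OP3 starts after OP2 ends — done with OP2.
OP5 starts after OP3 ends — done with OP3.
OP6 starts after OP5 ends — done with OP5.
OP7 starts after OP6 ends — done with OP6.
OP8 starts after OP7 ends.
Every pair is clear; the schedule has no overlaps.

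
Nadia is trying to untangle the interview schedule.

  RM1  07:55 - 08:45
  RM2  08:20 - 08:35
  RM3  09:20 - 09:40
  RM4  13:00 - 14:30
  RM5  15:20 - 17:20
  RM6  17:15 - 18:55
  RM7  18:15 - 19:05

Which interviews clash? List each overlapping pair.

Sorted by start: RM1, RM2, RM3, RM4, RM5, RM6, RM7.
RM2 starts before RM1 ends → RM1 and RM2 overlap.
RM3 starts after RM1 ends — done with RM1.
RM3 starts after RM2 ends — done with RM2.
RM4 starts after RM3 ends — done with RM3.
RM5 starts after RM4 ends — done with RM4.
RM6 starts before RM5 ends → RM5 and RM6 overlap.
RM7 starts after RM5 ends.
RM7 starts before RM6 ends → RM6 and RM7 overlap.

RM1 & RM2, RM5 & RM6, RM6 & RM7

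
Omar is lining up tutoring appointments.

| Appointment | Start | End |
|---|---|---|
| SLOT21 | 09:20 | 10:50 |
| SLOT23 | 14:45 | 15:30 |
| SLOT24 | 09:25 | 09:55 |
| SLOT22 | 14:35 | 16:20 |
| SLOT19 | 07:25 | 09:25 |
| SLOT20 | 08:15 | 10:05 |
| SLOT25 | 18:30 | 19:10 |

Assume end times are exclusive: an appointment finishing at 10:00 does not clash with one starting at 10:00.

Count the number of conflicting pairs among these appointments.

6

Check each pair: they overlap iff neither finishes before the other starts.
Sorted by start: SLOT19, SLOT20, SLOT21, SLOT24, SLOT22, SLOT23, SLOT25.
SLOT20 starts before SLOT19 ends → SLOT19 and SLOT20 overlap.
SLOT21 starts before SLOT19 ends → SLOT19 and SLOT21 overlap.
SLOT24 starts exactly when SLOT19 ends (back-to-back, no overlap), so nothing later overlaps SLOT19 either.
SLOT21 starts before SLOT20 ends → SLOT20 and SLOT21 overlap.
SLOT24 starts before SLOT20 ends → SLOT20 and SLOT24 overlap.
SLOT22 starts after SLOT20 ends, so nothing later overlaps SLOT20 either.
SLOT24 starts before SLOT21 ends → SLOT21 and SLOT24 overlap.
SLOT22 starts after SLOT21 ends, so nothing later overlaps SLOT21 either.
SLOT22 starts after SLOT24 ends, so nothing later overlaps SLOT24 either.
SLOT23 starts before SLOT22 ends → SLOT22 and SLOT23 overlap.
SLOT25 starts after SLOT22 ends.
SLOT25 starts after SLOT23 ends.
Overlapping pairs: SLOT19 & SLOT20, SLOT19 & SLOT21, SLOT20 & SLOT21, SLOT20 & SLOT24, SLOT21 & SLOT24, SLOT22 & SLOT23 — 6 in total.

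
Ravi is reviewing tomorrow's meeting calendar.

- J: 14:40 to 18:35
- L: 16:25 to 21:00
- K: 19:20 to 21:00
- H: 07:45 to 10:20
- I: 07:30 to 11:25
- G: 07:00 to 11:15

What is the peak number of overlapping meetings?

3

Walk through starts and ends in time order (an end at T is processed before a start at T):
07:00 start G → 1
07:30 start I → 2
07:45 start H → 3
10:20 end H → 2
11:15 end G → 1
11:25 end I → 0
14:40 start J → 1
16:25 start L → 2
18:35 end J → 1
19:20 start K → 2
21:00 end K → 1
21:00 end L → 0
Peak is 3, at 07:45 (G, H, I).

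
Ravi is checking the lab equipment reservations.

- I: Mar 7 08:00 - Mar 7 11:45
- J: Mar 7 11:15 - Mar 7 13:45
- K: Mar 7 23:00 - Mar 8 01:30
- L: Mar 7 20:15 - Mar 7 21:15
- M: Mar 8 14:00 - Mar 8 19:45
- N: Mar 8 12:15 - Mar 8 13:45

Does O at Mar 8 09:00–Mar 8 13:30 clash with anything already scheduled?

I: ends Mar 7 11:45 at or before O starts Mar 8 09:00 → clear.
J: ends Mar 7 13:45 at or before O starts Mar 8 09:00 → clear.
L: ends Mar 7 21:15 at or before O starts Mar 8 09:00 → clear.
K: ends Mar 8 01:30 at or before O starts Mar 8 09:00 → clear.
N: starts Mar 8 12:15 before O ends Mar 8 13:30, and ends Mar 8 13:45 after O starts Mar 8 09:00 → overlap.
M: starts Mar 8 14:00 at or after O ends Mar 8 13:30 → clear.
O overlaps N.

Yes — it overlaps N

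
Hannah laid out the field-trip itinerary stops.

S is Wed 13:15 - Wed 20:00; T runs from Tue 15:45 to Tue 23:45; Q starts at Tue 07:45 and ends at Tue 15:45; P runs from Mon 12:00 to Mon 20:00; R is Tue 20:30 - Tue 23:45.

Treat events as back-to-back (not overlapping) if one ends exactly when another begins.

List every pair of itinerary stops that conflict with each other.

R & T

Check each pair: they overlap iff neither finishes before the other starts.
Sorted by start: P, Q, T, R, S.
Q starts after P ends, so P has no further overlaps.
T starts exactly when Q ends (back-to-back, no overlap), so Q has no further overlaps.
R starts before T ends → T and R overlap.
S starts after T ends.
S starts after R ends.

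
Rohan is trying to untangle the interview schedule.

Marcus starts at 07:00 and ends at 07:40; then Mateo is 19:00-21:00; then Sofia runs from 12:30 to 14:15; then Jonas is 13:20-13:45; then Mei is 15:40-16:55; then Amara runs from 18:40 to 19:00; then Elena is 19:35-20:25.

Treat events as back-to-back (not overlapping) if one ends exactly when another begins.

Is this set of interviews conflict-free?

No

Sorted by start: Marcus, Sofia, Jonas, Mei, Amara, Mateo, Elena.
Sofia starts after Marcus ends, so Marcus has no further overlaps.
Jonas starts before Sofia ends → Sofia and Jonas overlap.
That's a conflict, so the schedule is not conflict-free.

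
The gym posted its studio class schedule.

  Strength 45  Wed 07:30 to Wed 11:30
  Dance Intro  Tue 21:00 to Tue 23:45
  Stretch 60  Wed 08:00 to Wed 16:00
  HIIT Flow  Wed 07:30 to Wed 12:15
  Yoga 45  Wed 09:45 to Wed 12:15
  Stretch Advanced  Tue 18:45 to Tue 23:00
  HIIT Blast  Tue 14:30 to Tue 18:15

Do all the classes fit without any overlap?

No

Sorted by start: HIIT Blast, Stretch Advanced, Dance Intro, Strength 45, HIIT Flow, Stretch 60, Yoga 45.
Stretch Advanced starts after HIIT Blast ends, so nothing later overlaps HIIT Blast either.
Dance Intro starts before Stretch Advanced ends → Stretch Advanced and Dance Intro overlap.
That's a conflict, so the schedule is not conflict-free.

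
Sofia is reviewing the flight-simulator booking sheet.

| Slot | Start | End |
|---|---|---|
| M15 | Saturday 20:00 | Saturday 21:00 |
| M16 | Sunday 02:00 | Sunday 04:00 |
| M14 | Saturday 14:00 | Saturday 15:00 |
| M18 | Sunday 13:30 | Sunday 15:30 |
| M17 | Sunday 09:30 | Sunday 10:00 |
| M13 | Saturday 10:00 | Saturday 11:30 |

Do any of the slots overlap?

No

Two intervals overlap when each starts before the other ends.
Sorted by start: M13, M14, M15, M16, M17, M18.
M14 starts after M13 ends, so M13 has no further overlaps.
M15 starts after M14 ends, so M14 has no further overlaps.
M16 starts after M15 ends, so M15 has no further overlaps.
M17 starts after M16 ends, so M16 has no further overlaps.
M18 starts after M17 ends.
Every pair is clear; the schedule has no overlaps.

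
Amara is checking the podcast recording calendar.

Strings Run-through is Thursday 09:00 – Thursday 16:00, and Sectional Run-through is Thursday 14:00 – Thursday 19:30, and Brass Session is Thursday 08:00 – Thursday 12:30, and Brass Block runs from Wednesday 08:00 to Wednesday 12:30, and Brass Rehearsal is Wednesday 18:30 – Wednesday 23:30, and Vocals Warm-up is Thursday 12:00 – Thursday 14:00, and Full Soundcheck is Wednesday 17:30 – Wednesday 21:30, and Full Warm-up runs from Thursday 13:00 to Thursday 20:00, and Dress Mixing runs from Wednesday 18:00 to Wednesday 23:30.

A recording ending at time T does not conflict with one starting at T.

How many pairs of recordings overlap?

Sorted by start: Brass Block, Full Soundcheck, Dress Mixing, Brass Rehearsal, Brass Session, Strings Run-through, Vocals Warm-up, Full Warm-up, Sectional Run-through.
Full Soundcheck starts after Brass Block ends, so nothing later overlaps Brass Block either.
Dress Mixing starts before Full Soundcheck ends → Full Soundcheck and Dress Mixing overlap.
Brass Rehearsal starts before Full Soundcheck ends → Full Soundcheck and Brass Rehearsal overlap.
Brass Session starts after Full Soundcheck ends, so nothing later overlaps Full Soundcheck either.
Brass Rehearsal starts before Dress Mixing ends → Dress Mixing and Brass Rehearsal overlap.
Brass Session starts after Dress Mixing ends, so nothing later overlaps Dress Mixing either.
Brass Session starts after Brass Rehearsal ends, so nothing later overlaps Brass Rehearsal either.
Strings Run-through starts before Brass Session ends → Brass Session and Strings Run-through overlap.
Vocals Warm-up starts before Brass Session ends → Brass Session and Vocals Warm-up overlap.
Full Warm-up starts after Brass Session ends, so nothing later overlaps Brass Session either.
Vocals Warm-up starts before Strings Run-through ends → Strings Run-through and Vocals Warm-up overlap.
Full Warm-up starts before Strings Run-through ends → Strings Run-through and Full Warm-up overlap.
Sectional Run-through starts before Strings Run-through ends → Strings Run-through and Sectional Run-through overlap.
Full Warm-up starts before Vocals Warm-up ends → Vocals Warm-up and Full Warm-up overlap.
Sectional Run-through starts exactly when Vocals Warm-up ends (back-to-back, no overlap).
Sectional Run-through starts before Full Warm-up ends → Full Warm-up and Sectional Run-through overlap.
Overlapping pairs: Brass Rehearsal & Dress Mixing, Brass Rehearsal & Full Soundcheck, Brass Session & Strings Run-through, Brass Session & Vocals Warm-up, Dress Mixing & Full Soundcheck, Full Warm-up & Sectional Run-through, Full Warm-up & Strings Run-through, Full Warm-up & Vocals Warm-up, Sectional Run-through & Strings Run-through, Strings Run-through & Vocals Warm-up — 10 in total.

10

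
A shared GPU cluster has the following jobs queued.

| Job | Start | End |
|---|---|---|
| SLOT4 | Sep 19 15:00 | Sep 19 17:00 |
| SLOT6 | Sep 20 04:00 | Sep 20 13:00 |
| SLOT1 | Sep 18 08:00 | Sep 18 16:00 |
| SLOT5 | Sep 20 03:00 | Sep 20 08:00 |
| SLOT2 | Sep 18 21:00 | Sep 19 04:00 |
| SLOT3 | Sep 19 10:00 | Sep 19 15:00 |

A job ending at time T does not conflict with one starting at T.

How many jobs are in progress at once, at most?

2

Sweep the timeline, counting +1 at each start and −1 at each end (ends before starts at a tie):
Sep 18 08:00 start SLOT1 → 1
Sep 18 16:00 end SLOT1 → 0
Sep 18 21:00 start SLOT2 → 1
Sep 19 04:00 end SLOT2 → 0
Sep 19 10:00 start SLOT3 → 1
Sep 19 15:00 end SLOT3 → 0
Sep 19 15:00 start SLOT4 → 1
Sep 19 17:00 end SLOT4 → 0
Sep 20 03:00 start SLOT5 → 1
Sep 20 04:00 start SLOT6 → 2
Sep 20 08:00 end SLOT5 → 1
Sep 20 13:00 end SLOT6 → 0
Peak is 2, at Sep 20 04:00 (SLOT5, SLOT6).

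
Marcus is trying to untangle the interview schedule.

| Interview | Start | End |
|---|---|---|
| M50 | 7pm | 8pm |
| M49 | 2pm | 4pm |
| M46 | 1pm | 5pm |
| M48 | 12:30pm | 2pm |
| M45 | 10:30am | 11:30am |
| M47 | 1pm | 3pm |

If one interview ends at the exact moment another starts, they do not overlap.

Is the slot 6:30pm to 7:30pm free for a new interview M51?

No — it overlaps M50

M45: ends 11:30am at or before M51 starts 6:30pm → clear.
M48: ends 2pm at or before M51 starts 6:30pm → clear.
M46: ends 5pm at or before M51 starts 6:30pm → clear.
M47: ends 3pm at or before M51 starts 6:30pm → clear.
M49: ends 4pm at or before M51 starts 6:30pm → clear.
M50: starts 7pm before M51 ends 7:30pm, and ends 8pm after M51 starts 6:30pm → overlap.
M51 overlaps M50.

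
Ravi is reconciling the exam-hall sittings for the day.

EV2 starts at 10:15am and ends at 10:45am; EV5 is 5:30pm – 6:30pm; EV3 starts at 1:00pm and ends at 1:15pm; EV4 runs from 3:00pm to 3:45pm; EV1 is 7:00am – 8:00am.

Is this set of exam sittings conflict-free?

Two intervals overlap when each starts before the other ends.
Sorted by start: EV1, EV2, EV3, EV4, EV5.
EV2 starts after EV1 ends; EV1 is clear from here.
EV3 starts after EV2 ends; EV2 is clear from here.
EV4 starts after EV3 ends; EV3 is clear from here.
EV5 starts after EV4 ends.
Every pair is clear; the schedule has no overlaps.

Yes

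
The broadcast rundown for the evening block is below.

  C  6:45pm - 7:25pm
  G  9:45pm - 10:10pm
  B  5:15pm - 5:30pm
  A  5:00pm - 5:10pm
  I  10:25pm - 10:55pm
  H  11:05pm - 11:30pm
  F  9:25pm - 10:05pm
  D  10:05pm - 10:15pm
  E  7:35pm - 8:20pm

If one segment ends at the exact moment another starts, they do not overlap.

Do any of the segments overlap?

Yes

Two intervals overlap when each starts before the other ends.
Sorted by start: A, B, C, E, F, G, D, I, H.
B starts after A ends, so A has no further overlaps.
C starts after B ends, so B has no further overlaps.
E starts after C ends, so C has no further overlaps.
F starts after E ends, so E has no further overlaps.
G starts before F ends → F and G overlap.
That's a conflict, so the schedule is not conflict-free.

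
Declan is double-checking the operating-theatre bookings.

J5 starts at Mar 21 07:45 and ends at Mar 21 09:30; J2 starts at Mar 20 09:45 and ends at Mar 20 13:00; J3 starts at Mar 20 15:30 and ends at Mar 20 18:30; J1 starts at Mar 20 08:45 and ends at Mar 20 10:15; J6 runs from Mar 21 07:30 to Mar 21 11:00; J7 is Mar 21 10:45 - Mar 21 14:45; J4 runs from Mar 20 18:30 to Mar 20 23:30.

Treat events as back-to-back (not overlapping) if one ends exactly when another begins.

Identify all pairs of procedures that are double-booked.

J1 & J2, J5 & J6, J6 & J7

Check each pair: they overlap iff neither finishes before the other starts.
Sorted by start: J1, J2, J3, J4, J6, J5, J7.
J2 starts before J1 ends → J1 and J2 overlap.
J3 starts after J1 ends, so J1 has no further overlaps.
J3 starts after J2 ends, so J2 has no further overlaps.
J4 starts exactly when J3 ends (back-to-back, no overlap), so J3 has no further overlaps.
J6 starts after J4 ends, so J4 has no further overlaps.
J5 starts before J6 ends → J6 and J5 overlap.
J7 starts before J6 ends → J6 and J7 overlap.
J7 starts after J5 ends.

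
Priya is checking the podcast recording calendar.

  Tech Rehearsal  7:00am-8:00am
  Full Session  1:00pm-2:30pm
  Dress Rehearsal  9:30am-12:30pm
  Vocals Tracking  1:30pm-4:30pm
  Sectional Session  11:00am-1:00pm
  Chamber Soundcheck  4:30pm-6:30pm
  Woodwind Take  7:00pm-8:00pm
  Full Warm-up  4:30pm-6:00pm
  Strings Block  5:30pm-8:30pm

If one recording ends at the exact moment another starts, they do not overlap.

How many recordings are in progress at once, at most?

3

Sort all start/end points and keep a running count:
7:00am start Tech Rehearsal → 1
8:00am end Tech Rehearsal → 0
9:30am start Dress Rehearsal → 1
11:00am start Sectional Session → 2
12:30pm end Dress Rehearsal → 1
1:00pm end Sectional Session → 0
1:00pm start Full Session → 1
1:30pm start Vocals Tracking → 2
2:30pm end Full Session → 1
4:30pm end Vocals Tracking → 0
4:30pm start Chamber Soundcheck → 1
4:30pm start Full Warm-up → 2
5:30pm start Strings Block → 3
6:00pm end Full Warm-up → 2
6:30pm end Chamber Soundcheck → 1
7:00pm start Woodwind Take → 2
8:00pm end Woodwind Take → 1
8:30pm end Strings Block → 0
Peak is 3, at 5:30pm (Chamber Soundcheck, Full Warm-up, Strings Block).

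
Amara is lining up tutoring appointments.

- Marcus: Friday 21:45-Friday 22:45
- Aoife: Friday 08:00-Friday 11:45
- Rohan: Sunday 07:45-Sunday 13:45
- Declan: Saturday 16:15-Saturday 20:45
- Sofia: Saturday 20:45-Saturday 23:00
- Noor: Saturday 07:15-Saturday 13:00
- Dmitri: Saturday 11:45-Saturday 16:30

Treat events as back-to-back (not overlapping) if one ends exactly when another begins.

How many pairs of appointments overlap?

Sorted by start: Aoife, Marcus, Noor, Dmitri, Declan, Sofia, Rohan.
Marcus starts after Aoife ends, so Aoife has no further overlaps.
Noor starts after Marcus ends, so Marcus has no further overlaps.
Dmitri starts before Noor ends → Noor and Dmitri overlap.
Declan starts after Noor ends, so Noor has no further overlaps.
Declan starts before Dmitri ends → Dmitri and Declan overlap.
Sofia starts after Dmitri ends, so Dmitri has no further overlaps.
Sofia starts exactly when Declan ends (back-to-back, no overlap), so Declan has no further overlaps.
Rohan starts after Sofia ends.
Overlapping pairs: Declan & Dmitri, Dmitri & Noor — 2 in total.

2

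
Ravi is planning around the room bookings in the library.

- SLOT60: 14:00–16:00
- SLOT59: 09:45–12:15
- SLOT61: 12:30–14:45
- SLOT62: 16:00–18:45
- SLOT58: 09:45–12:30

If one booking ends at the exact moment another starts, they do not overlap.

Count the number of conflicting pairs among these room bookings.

Sorted by start: SLOT58, SLOT59, SLOT61, SLOT60, SLOT62.
SLOT59 starts before SLOT58 ends → SLOT58 and SLOT59 overlap.
SLOT61 starts exactly when SLOT58 ends (back-to-back, no overlap); SLOT58 is clear from here.
SLOT61 starts after SLOT59 ends; SLOT59 is clear from here.
SLOT60 starts before SLOT61 ends → SLOT61 and SLOT60 overlap.
SLOT62 starts after SLOT61 ends.
SLOT62 starts exactly when SLOT60 ends (back-to-back, no overlap).
Overlapping pairs: SLOT58 & SLOT59, SLOT60 & SLOT61 — 2 in total.

2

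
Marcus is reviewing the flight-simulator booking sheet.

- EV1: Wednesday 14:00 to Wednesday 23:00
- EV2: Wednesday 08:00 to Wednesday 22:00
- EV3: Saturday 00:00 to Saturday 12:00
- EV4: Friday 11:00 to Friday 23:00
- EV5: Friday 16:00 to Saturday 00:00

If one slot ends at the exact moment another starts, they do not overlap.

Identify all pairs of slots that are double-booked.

Sorted by start: EV2, EV1, EV4, EV5, EV3.
EV1 starts before EV2 ends → EV2 and EV1 overlap.
EV4 starts after EV2 ends; EV2 is clear from here.
EV4 starts after EV1 ends; EV1 is clear from here.
EV5 starts before EV4 ends → EV4 and EV5 overlap.
EV3 starts after EV4 ends.
EV3 starts exactly when EV5 ends (back-to-back, no overlap).

EV1 & EV2, EV4 & EV5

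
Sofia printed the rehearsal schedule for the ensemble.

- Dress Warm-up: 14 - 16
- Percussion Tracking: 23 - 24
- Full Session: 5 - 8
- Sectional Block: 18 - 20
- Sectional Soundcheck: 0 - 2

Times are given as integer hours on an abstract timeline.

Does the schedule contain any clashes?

No

Sorted by start: Sectional Soundcheck, Full Session, Dress Warm-up, Sectional Block, Percussion Tracking.
Full Session starts after Sectional Soundcheck ends, so nothing later overlaps Sectional Soundcheck either.
Dress Warm-up starts after Full Session ends, so nothing later overlaps Full Session either.
Sectional Block starts after Dress Warm-up ends, so nothing later overlaps Dress Warm-up either.
Percussion Tracking starts after Sectional Block ends.
Every pair is clear; the schedule has no overlaps.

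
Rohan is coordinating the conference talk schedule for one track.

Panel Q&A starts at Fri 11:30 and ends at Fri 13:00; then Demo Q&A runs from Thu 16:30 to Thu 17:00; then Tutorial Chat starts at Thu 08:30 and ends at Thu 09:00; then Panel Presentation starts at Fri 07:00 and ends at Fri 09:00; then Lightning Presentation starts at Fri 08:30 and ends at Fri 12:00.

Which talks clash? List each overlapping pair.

Sorted by start: Tutorial Chat, Demo Q&A, Panel Presentation, Lightning Presentation, Panel Q&A.
Demo Q&A starts after Tutorial Chat ends, so nothing later overlaps Tutorial Chat either.
Panel Presentation starts after Demo Q&A ends, so nothing later overlaps Demo Q&A either.
Lightning Presentation starts before Panel Presentation ends → Panel Presentation and Lightning Presentation overlap.
Panel Q&A starts after Panel Presentation ends.
Panel Q&A starts before Lightning Presentation ends → Lightning Presentation and Panel Q&A overlap.

Lightning Presentation & Panel Presentation, Lightning Presentation & Panel Q&A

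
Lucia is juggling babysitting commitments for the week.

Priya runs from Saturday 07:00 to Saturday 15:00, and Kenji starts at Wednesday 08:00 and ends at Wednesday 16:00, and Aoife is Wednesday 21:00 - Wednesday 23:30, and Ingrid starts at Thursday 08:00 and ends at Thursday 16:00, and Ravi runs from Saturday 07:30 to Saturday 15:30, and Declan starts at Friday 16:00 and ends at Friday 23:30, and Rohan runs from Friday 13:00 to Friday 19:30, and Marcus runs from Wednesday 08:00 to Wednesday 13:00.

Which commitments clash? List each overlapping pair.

Sorted by start: Kenji, Marcus, Aoife, Ingrid, Rohan, Declan, Priya, Ravi.
Marcus starts before Kenji ends → Kenji and Marcus overlap.
Aoife starts after Kenji ends — done with Kenji.
Aoife starts after Marcus ends — done with Marcus.
Ingrid starts after Aoife ends — done with Aoife.
Rohan starts after Ingrid ends — done with Ingrid.
Declan starts before Rohan ends → Rohan and Declan overlap.
Priya starts after Rohan ends — done with Rohan.
Priya starts after Declan ends — done with Declan.
Ravi starts before Priya ends → Priya and Ravi overlap.

Declan & Rohan, Kenji & Marcus, Priya & Ravi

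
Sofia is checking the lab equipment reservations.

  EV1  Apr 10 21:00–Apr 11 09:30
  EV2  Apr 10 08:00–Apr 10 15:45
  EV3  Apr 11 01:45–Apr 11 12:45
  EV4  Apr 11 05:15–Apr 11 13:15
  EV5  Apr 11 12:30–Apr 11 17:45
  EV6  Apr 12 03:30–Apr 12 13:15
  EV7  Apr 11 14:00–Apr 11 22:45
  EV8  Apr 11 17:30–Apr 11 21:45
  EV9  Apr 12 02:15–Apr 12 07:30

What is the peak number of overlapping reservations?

Sweep the timeline, counting +1 at each start and −1 at each end (ends before starts at a tie):
Apr 10 08:00 start EV2 → 1
Apr 10 15:45 end EV2 → 0
Apr 10 21:00 start EV1 → 1
Apr 11 01:45 start EV3 → 2
Apr 11 05:15 start EV4 → 3
Apr 11 09:30 end EV1 → 2
Apr 11 12:30 start EV5 → 3
Apr 11 12:45 end EV3 → 2
Apr 11 13:15 end EV4 → 1
Apr 11 14:00 start EV7 → 2
Apr 11 17:30 start EV8 → 3
Apr 11 17:45 end EV5 → 2
Apr 11 21:45 end EV8 → 1
Apr 11 22:45 end EV7 → 0
Apr 12 02:15 start EV9 → 1
Apr 12 03:30 start EV6 → 2
Apr 12 07:30 end EV9 → 1
Apr 12 13:15 end EV6 → 0
Peak is 3, at Apr 11 05:15 (EV1, EV3, EV4).

3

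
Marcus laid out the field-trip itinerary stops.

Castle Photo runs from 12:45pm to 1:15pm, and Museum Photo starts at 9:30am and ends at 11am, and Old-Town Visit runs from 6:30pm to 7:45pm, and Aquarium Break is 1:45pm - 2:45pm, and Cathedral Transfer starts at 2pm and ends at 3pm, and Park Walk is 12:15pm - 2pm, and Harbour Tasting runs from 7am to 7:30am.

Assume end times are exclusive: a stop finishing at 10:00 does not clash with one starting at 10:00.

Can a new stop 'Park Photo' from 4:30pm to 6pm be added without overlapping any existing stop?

Harbour Tasting: ends 7:30am at or before Park Photo starts 4:30pm → clear.
Museum Photo: ends 11am at or before Park Photo starts 4:30pm → clear.
Park Walk: ends 2pm at or before Park Photo starts 4:30pm → clear.
Castle Photo: ends 1:15pm at or before Park Photo starts 4:30pm → clear.
Aquarium Break: ends 2:45pm at or before Park Photo starts 4:30pm → clear.
Cathedral Transfer: ends 3pm at or before Park Photo starts 4:30pm → clear.
Old-Town Visit: starts 6:30pm at or after Park Photo ends 6pm → clear.

Yes — the slot is free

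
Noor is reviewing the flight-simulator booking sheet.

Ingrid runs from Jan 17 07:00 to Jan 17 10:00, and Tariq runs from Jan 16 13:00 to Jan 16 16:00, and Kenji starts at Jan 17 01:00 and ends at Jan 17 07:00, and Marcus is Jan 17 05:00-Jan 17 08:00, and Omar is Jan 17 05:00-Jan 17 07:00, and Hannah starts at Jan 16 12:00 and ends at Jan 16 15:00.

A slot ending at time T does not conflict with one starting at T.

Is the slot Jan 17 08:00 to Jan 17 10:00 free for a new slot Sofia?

Hannah: ends Jan 16 15:00 at or before Sofia starts Jan 17 08:00 → clear.
Tariq: ends Jan 16 16:00 at or before Sofia starts Jan 17 08:00 → clear.
Kenji: ends Jan 17 07:00 at or before Sofia starts Jan 17 08:00 → clear.
Omar: ends Jan 17 07:00 at or before Sofia starts Jan 17 08:00 → clear.
Marcus: ends Jan 17 08:00 at or before Sofia starts Jan 17 08:00 → clear.
Ingrid: starts Jan 17 07:00 before Sofia ends Jan 17 10:00, and ends Jan 17 10:00 after Sofia starts Jan 17 08:00 → overlap.
Sofia overlaps Ingrid.

No — it overlaps Ingrid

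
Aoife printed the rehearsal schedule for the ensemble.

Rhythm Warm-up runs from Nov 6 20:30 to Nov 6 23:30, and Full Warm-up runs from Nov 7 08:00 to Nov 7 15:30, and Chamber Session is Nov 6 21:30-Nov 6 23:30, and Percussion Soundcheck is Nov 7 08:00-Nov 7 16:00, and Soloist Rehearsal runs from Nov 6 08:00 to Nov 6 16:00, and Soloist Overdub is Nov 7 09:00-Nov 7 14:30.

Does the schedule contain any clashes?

Yes

Sorted by start: Soloist Rehearsal, Rhythm Warm-up, Chamber Session, Percussion Soundcheck, Full Warm-up, Soloist Overdub.
Rhythm Warm-up starts after Soloist Rehearsal ends; Soloist Rehearsal is clear from here.
Chamber Session starts before Rhythm Warm-up ends → Rhythm Warm-up and Chamber Session overlap.
That's a conflict, so the schedule is not conflict-free.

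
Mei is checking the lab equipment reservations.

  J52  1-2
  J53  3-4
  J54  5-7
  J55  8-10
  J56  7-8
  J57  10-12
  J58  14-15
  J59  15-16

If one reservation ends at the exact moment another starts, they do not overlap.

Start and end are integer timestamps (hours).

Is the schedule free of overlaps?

Sorted by start: J52, J53, J54, J56, J55, J57, J58, J59.
J53 starts after J52 ends, so nothing later overlaps J52 either.
J54 starts after J53 ends, so nothing later overlaps J53 either.
J56 starts exactly when J54 ends (back-to-back, no overlap), so nothing later overlaps J54 either.
J55 starts exactly when J56 ends (back-to-back, no overlap), so nothing later overlaps J56 either.
J57 starts exactly when J55 ends (back-to-back, no overlap), so nothing later overlaps J55 either.
J58 starts after J57 ends, so nothing later overlaps J57 either.
J59 starts exactly when J58 ends (back-to-back, no overlap).
Every pair is clear; the schedule has no overlaps.

Yes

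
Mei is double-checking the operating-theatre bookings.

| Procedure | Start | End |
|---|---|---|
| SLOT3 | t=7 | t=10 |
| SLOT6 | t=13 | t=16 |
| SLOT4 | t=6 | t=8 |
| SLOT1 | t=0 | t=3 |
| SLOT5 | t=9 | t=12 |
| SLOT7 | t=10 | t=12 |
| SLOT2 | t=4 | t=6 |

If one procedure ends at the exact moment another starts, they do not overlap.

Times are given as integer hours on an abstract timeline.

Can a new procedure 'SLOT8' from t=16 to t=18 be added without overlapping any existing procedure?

SLOT1: ends t=3 at or before SLOT8 starts t=16 → clear.
SLOT2: ends t=6 at or before SLOT8 starts t=16 → clear.
SLOT4: ends t=8 at or before SLOT8 starts t=16 → clear.
SLOT3: ends t=10 at or before SLOT8 starts t=16 → clear.
SLOT5: ends t=12 at or before SLOT8 starts t=16 → clear.
SLOT7: ends t=12 at or before SLOT8 starts t=16 → clear.
SLOT6: ends t=16 at or before SLOT8 starts t=16 → clear.

Yes — the slot is free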